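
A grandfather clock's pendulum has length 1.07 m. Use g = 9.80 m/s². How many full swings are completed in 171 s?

T = 2π√(L/g) = 2π√(1.07/9.80) = 2.076 s.
Number of complete oscillations = ⌊171/2.076⌋ = ⌊82.36⌋ = 82.

82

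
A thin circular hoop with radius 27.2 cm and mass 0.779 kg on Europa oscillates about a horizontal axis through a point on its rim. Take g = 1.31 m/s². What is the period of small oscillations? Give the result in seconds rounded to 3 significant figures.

I_cm = mr² = 0.05763 kg·m². The pivot is at distance d = 0.272 m from the centre of mass.
By the parallel-axis theorem, I = I_cm + md² = 0.05763 + 0.05763 = 0.1153 kg·m².
T = 2π√(I/(mgd)) = 2π√(0.1153/(0.779 × 1.31 × 0.272)) = 4.05 s.

4.05 s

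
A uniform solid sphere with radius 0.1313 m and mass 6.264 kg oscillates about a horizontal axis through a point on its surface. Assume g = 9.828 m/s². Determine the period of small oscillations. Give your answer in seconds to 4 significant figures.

0.8593 s

I_cm = (2/5)mr² = 0.043196 kg·m². The pivot is at distance d = 0.1313 m from the centre of mass.
By the parallel-axis theorem, I = I_cm + md² = 0.043196 + 0.10799 = 0.15119 kg·m².
T = 2π√(I/(mgd)) = 2π√(0.15119/(6.264 × 9.828 × 0.1313)) = 0.8593 s.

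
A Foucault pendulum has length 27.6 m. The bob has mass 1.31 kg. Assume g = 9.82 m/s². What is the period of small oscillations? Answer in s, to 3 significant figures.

10.5 s

T = 2π√(L/g) = 2π√(27.6/9.82) = 2π × 1.676 = 10.5 s.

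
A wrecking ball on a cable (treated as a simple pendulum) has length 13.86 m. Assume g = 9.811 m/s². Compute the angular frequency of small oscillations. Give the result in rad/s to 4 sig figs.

0.8413 rad/s

ω = √(g/L) = √(9.811/13.86) = 0.8413 rad/s.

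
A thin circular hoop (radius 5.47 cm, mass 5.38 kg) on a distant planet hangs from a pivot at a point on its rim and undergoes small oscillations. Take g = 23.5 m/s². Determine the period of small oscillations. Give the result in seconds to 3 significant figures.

I_cm = mr² = 0.01610 kg·m². The pivot is at distance d = 0.0547 m from the centre of mass.
By the parallel-axis theorem, I = I_cm + md² = 0.01610 + 0.01610 = 0.03219 kg·m².
T = 2π√(I/(mgd)) = 2π√(0.03219/(5.38 × 23.5 × 0.0547)) = 0.429 s.

0.429 s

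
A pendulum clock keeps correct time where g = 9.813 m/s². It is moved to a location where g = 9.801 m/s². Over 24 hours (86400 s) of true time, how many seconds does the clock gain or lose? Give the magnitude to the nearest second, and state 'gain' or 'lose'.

lose 53 s

The clock's period scales as T ∝ 1/√g, so T'/T = √(9.813/9.801) = 1.00061.
In 86400 s of true time the clock registers 86400/1.00061 = 86347.2 s, so it loses 53 s.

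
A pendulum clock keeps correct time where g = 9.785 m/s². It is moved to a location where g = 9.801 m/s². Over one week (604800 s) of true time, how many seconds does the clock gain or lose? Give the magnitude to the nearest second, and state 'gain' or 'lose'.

The clock's period scales as T ∝ 1/√g, so T'/T = √(9.785/9.801) = 0.999183.
In 604800 s of true time the clock registers 604800/0.999183 = 605294.3 s, so it gains 494 s.

gain 494 s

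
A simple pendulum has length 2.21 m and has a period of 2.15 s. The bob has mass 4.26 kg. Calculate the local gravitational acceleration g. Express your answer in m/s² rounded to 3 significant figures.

From T = 2π√(L/g), g = 4π²L/T² = 4π² × 2.21/2.150² = 18.9 m/s².

18.9 m/s²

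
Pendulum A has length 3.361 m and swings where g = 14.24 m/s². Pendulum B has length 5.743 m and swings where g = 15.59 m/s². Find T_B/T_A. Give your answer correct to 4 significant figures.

1.249

T = 2π√(L/g), so T_B/T_A = √((L_B/g_B)/(L_A/g_A)) = √((5.743/15.59)/(3.361/14.24)) = 1.249.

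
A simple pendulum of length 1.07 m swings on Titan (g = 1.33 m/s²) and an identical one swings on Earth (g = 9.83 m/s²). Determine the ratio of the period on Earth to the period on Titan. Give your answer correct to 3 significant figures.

T ∝ 1/√g, so T₂/T₁ = √(g₁/g₂) = √(1.33/9.83) = 0.368.

0.368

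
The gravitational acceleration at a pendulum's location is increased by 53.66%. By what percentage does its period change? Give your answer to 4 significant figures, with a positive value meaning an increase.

-19.33%

T ∝ 1/√g, so T'/T = 1/√(1.5366) = 0.80671.
Percentage change in T = (0.80671 − 1) × 100% = -19.33%.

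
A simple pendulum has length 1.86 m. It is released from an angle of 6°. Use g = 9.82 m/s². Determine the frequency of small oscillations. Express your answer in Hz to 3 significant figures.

T = 2π√(L/g) = 2π√(1.86/9.82) = 2.735 s, so f = 1/T = 0.366 Hz.

0.366 Hz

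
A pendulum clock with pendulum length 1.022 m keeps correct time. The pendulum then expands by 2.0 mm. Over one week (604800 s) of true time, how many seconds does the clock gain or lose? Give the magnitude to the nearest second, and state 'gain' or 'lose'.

lose 591 s

T ∝ √L, so T'/T = √(1.02400/1.022) = 1.00098.
In 604800 s of true time the clock registers 604800/1.00098 = 604209.1 s, so it loses 591 s.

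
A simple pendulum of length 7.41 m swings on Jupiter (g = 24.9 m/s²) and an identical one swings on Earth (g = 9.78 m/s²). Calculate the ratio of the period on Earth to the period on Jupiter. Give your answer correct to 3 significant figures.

T ∝ 1/√g, so T₂/T₁ = √(g₁/g₂) = √(24.9/9.78) = 1.60.

1.60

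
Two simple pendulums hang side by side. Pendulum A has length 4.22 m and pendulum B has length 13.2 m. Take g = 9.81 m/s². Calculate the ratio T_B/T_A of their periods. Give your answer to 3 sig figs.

1.77

T ∝ √L, so T_B/T_A = √(L_B/L_A) = √(13.2/4.22) = 1.77.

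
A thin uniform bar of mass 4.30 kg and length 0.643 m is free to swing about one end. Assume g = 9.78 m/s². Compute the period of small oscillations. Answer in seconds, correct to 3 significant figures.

For a physical pendulum T = 2π√(I/(mgd)), with d = 0.3215 m from pivot to centre of mass.
I_cm = mL²/12 = 4.30 × 0.643²/12 = 0.1482 kg·m²; I = I_cm + md² = 0.1482 + 4.30 × 0.3215² = 0.5926 kg·m².
T = 2π√(0.5926/(4.30 × 9.78 × 0.3215)) = 1.32 s.

1.32 s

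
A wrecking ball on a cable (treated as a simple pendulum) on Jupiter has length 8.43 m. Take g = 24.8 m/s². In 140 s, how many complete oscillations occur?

T = 2π√(L/g) = 2π√(8.43/24.8) = 3.663 s.
Number of complete oscillations = ⌊140/3.663⌋ = ⌊38.22⌋ = 38.

38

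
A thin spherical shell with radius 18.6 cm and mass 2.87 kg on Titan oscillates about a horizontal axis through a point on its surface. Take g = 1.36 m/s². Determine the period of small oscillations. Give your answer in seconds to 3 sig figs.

I_cm = (2/3)mr² = 0.06619 kg·m². The pivot is at distance d = 0.186 m from the centre of mass.
By the parallel-axis theorem, I = I_cm + md² = 0.06619 + 0.09929 = 0.1655 kg·m².
T = 2π√(I/(mgd)) = 2π√(0.1655/(2.87 × 1.36 × 0.186)) = 3.00 s.

3.00 s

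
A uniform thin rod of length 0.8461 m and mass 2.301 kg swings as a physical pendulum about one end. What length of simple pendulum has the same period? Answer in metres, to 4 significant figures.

The equivalent simple-pendulum length is L_eq = I/(md), where I is about the pivot and d = 0.42305 m.
I_cm = (1/12)mL² = 0.13727 kg·m², so I = I_cm + md² = 0.13727 + 0.41181 = 0.54908 kg·m².
L_eq = 0.54908/(2.301 × 0.42305) = 0.5641 m.

0.5641 m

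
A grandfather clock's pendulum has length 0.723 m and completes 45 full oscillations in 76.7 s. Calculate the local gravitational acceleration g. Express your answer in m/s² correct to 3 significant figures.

T = 76.7/45 = 1.704 s.
From T = 2π√(L/g), g = 4π²L/T² = 4π² × 0.723/1.704² = 9.82 m/s².

9.82 m/s²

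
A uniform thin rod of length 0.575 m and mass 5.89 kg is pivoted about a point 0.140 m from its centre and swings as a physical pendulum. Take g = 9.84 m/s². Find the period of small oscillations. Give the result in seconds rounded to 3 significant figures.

For a physical pendulum T = 2π√(I/(mgd)), with d = 0.1400 m from pivot to centre of mass.
I_cm = mL²/12 = 5.89 × 0.575²/12 = 0.1623 kg·m²; I = I_cm + md² = 0.1623 + 5.89 × 0.1400² = 0.2777 kg·m².
T = 2π√(0.2777/(5.89 × 9.84 × 0.1400)) = 1.16 s.

1.16 s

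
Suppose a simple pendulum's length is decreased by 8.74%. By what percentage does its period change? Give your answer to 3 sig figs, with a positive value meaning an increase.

-4.47%

T ∝ √L, so T'/T = √(0.9126) = 0.9553.
Percentage change in T = (0.9553 − 1) × 100% = -4.47%.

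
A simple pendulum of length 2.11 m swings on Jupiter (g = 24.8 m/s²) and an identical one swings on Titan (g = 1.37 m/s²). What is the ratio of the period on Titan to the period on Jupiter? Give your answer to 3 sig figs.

T ∝ 1/√g, so T₂/T₁ = √(g₁/g₂) = √(24.8/1.37) = 4.25.

4.25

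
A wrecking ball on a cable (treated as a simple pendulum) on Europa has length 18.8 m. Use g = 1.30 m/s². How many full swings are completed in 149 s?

6

T = 2π√(L/g) = 2π√(18.8/1.30) = 23.89 s.
Number of complete oscillations = ⌊149/23.89⌋ = ⌊6.236⌋ = 6.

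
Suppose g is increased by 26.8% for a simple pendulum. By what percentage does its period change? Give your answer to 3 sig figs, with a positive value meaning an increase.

T ∝ 1/√g, so T'/T = 1/√(1.268) = 0.8881.
Percentage change in T = (0.8881 − 1) × 100% = -11.2%.

-11.2%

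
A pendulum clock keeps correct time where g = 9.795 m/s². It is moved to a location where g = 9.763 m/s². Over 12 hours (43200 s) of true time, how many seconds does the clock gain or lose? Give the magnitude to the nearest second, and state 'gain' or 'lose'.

lose 71 s

The clock's period scales as T ∝ 1/√g, so T'/T = √(9.795/9.763) = 1.00164.
In 43200 s of true time the clock registers 43200/1.00164 = 43129.4 s, so it loses 71 s.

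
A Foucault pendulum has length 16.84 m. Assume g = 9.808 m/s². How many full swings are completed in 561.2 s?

T = 2π√(L/g) = 2π√(16.84/9.808) = 8.2330 s.
Number of complete oscillations = ⌊561.2/8.2330⌋ = ⌊68.164⌋ = 68.

68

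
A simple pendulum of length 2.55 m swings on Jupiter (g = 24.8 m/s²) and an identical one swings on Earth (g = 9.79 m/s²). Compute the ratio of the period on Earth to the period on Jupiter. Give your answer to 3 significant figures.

T ∝ 1/√g, so T₂/T₁ = √(g₁/g₂) = √(24.8/9.79) = 1.59.

1.59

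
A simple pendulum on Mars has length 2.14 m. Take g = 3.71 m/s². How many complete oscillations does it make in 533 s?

T = 2π√(L/g) = 2π√(2.14/3.71) = 4.772 s.
Number of complete oscillations = ⌊533/4.772⌋ = ⌊111.7⌋ = 111.

111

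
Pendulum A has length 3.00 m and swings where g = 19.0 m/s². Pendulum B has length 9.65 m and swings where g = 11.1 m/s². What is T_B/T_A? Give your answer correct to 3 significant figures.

T = 2π√(L/g), so T_B/T_A = √((L_B/g_B)/(L_A/g_A)) = √((9.65/11.1)/(3.00/19.0)) = 2.35.

2.35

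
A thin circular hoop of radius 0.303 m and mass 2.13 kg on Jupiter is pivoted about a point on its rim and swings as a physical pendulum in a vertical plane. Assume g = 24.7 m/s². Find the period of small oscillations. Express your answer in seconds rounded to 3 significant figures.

I_cm = mr² = 0.1956 kg·m². The pivot is at distance d = 0.303 m from the centre of mass.
By the parallel-axis theorem, I = I_cm + md² = 0.1956 + 0.1956 = 0.3911 kg·m².
T = 2π√(I/(mgd)) = 2π√(0.3911/(2.13 × 24.7 × 0.303)) = 0.984 s.

0.984 s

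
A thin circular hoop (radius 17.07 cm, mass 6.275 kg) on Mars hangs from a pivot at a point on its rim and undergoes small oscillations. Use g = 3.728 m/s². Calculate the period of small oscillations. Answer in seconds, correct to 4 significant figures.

1.901 s

I_cm = mr² = 0.18284 kg·m². The pivot is at distance d = 0.1707 m from the centre of mass.
By the parallel-axis theorem, I = I_cm + md² = 0.18284 + 0.18284 = 0.36569 kg·m².
T = 2π√(I/(mgd)) = 2π√(0.36569/(6.275 × 3.728 × 0.1707)) = 1.901 s.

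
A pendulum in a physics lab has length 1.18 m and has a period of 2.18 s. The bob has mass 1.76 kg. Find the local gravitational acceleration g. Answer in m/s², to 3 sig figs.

9.80 m/s²

From T = 2π√(L/g), g = 4π²L/T² = 4π² × 1.18/2.180² = 9.80 m/s².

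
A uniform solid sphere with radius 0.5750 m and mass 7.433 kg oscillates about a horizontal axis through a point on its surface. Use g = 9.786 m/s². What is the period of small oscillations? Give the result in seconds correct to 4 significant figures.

1.802 s

I_cm = (2/5)mr² = 0.98301 kg·m². The pivot is at distance d = 0.5750 m from the centre of mass.
By the parallel-axis theorem, I = I_cm + md² = 0.98301 + 2.4575 = 3.4405 kg·m².
T = 2π√(I/(mgd)) = 2π√(3.4405/(7.433 × 9.786 × 0.5750)) = 1.802 s.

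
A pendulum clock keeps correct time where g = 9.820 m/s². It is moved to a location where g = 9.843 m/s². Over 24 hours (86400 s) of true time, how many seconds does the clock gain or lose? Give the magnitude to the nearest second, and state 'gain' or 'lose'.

The clock's period scales as T ∝ 1/√g, so T'/T = √(9.820/9.843) = 0.998831.
In 86400 s of true time the clock registers 86400/0.998831 = 86501.1 s, so it gains 101 s.

gain 101 s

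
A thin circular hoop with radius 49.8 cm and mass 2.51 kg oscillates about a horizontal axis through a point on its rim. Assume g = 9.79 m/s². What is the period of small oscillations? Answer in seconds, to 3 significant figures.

I_cm = mr² = 0.6225 kg·m². The pivot is at distance d = 0.498 m from the centre of mass.
By the parallel-axis theorem, I = I_cm + md² = 0.6225 + 0.6225 = 1.245 kg·m².
T = 2π√(I/(mgd)) = 2π√(1.245/(2.51 × 9.79 × 0.498)) = 2.00 s.

2.00 s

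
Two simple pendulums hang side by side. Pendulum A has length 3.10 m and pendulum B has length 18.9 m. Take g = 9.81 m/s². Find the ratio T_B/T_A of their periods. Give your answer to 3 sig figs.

2.47

T ∝ √L, so T_B/T_A = √(L_B/L_A) = √(18.9/3.10) = 2.47.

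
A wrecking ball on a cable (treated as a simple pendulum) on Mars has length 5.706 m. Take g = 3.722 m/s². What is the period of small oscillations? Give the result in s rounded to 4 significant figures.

7.780 s

T = 2π√(L/g) = 2π√(5.706/3.722) = 2π × 1.2382 = 7.780 s.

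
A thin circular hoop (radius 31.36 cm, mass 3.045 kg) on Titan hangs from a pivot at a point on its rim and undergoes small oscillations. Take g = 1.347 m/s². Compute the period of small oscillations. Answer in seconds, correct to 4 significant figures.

I_cm = mr² = 0.29946 kg·m². The pivot is at distance d = 0.3136 m from the centre of mass.
By the parallel-axis theorem, I = I_cm + md² = 0.29946 + 0.29946 = 0.59892 kg·m².
T = 2π√(I/(mgd)) = 2π√(0.59892/(3.045 × 1.347 × 0.3136)) = 4.287 s.

4.287 s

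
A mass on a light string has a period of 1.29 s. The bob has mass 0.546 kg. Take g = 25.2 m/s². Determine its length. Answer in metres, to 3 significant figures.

From T = 2π√(L/g), L = gT²/(4π²) = 25.2 × 1.290²/(4π²) = 1.06 m.

1.06 m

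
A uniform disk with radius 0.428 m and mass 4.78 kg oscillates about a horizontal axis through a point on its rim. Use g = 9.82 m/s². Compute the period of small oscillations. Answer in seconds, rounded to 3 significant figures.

I_cm = ½mr² = 0.4378 kg·m². The pivot is at distance d = 0.428 m from the centre of mass.
By the parallel-axis theorem, I = I_cm + md² = 0.4378 + 0.8756 = 1.313 kg·m².
T = 2π√(I/(mgd)) = 2π√(1.313/(4.78 × 9.82 × 0.428)) = 1.61 s.

1.61 s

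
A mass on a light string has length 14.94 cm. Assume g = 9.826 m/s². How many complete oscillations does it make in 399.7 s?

T = 2π√(L/g) = 2π√(0.1494/9.826) = 0.77476 s.
Number of complete oscillations = ⌊399.7/0.77476⌋ = ⌊515.90⌋ = 515.

515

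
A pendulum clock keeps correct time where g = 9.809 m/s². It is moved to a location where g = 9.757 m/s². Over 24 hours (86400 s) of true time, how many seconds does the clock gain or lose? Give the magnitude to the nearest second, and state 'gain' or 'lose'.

lose 229 s

The clock's period scales as T ∝ 1/√g, so T'/T = √(9.809/9.757) = 1.00266.
In 86400 s of true time the clock registers 86400/1.00266 = 86170.7 s, so it loses 229 s.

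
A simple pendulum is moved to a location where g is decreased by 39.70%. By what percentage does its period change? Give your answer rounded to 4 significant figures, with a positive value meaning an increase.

28.78%

T ∝ 1/√g, so T'/T = 1/√(0.60300) = 1.2878.
Percentage change in T = (1.2878 − 1) × 100% = 28.78%.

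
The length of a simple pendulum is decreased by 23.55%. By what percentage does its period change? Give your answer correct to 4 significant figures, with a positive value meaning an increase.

-12.56%

T ∝ √L, so T'/T = √(0.76450) = 0.87436.
Percentage change in T = (0.87436 − 1) × 100% = -12.56%.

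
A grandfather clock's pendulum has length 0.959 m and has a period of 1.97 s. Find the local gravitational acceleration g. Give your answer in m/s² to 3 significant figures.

From T = 2π√(L/g), g = 4π²L/T² = 4π² × 0.959/1.970² = 9.76 m/s².

9.76 m/s²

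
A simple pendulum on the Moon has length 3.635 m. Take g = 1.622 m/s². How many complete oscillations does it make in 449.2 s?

47

T = 2π√(L/g) = 2π√(3.635/1.622) = 9.4060 s.
Number of complete oscillations = ⌊449.2/9.4060⌋ = ⌊47.757⌋ = 47.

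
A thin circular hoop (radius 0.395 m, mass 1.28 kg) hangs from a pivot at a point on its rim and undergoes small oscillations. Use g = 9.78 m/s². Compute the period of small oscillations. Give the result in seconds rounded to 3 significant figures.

1.79 s

I_cm = mr² = 0.1997 kg·m². The pivot is at distance d = 0.395 m from the centre of mass.
By the parallel-axis theorem, I = I_cm + md² = 0.1997 + 0.1997 = 0.3994 kg·m².
T = 2π√(I/(mgd)) = 2π√(0.3994/(1.28 × 9.78 × 0.395)) = 1.79 s.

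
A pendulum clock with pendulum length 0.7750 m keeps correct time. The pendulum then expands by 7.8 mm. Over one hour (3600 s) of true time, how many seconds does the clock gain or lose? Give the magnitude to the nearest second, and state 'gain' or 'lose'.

lose 18 s

T ∝ √L, so T'/T = √(0.78280/0.7750) = 1.00502.
In 3600 s of true time the clock registers 3600/1.00502 = 3582.0 s, so it loses 18 s.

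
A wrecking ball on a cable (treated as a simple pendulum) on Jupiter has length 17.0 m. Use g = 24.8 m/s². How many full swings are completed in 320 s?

61

T = 2π√(L/g) = 2π√(17.0/24.8) = 5.202 s.
Number of complete oscillations = ⌊320/5.202⌋ = ⌊61.51⌋ = 61.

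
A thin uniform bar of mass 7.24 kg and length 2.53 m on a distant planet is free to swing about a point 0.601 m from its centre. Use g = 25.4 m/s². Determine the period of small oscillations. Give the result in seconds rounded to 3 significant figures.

1.52 s

For a physical pendulum T = 2π√(I/(mgd)), with d = 0.6010 m from pivot to centre of mass.
I_cm = mL²/12 = 7.24 × 2.53²/12 = 3.862 kg·m²; I = I_cm + md² = 3.862 + 7.24 × 0.6010² = 6.477 kg·m².
T = 2π√(6.477/(7.24 × 25.4 × 0.6010)) = 1.52 s.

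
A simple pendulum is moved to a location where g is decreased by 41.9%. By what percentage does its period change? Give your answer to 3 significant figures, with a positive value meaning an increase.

T ∝ 1/√g, so T'/T = 1/√(0.5810) = 1.312.
Percentage change in T = (1.312 − 1) × 100% = 31.2%.

31.2%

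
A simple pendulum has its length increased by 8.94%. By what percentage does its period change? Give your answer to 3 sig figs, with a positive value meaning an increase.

4.37%

T ∝ √L, so T'/T = √(1.089) = 1.044.
Percentage change in T = (1.044 − 1) × 100% = 4.37%.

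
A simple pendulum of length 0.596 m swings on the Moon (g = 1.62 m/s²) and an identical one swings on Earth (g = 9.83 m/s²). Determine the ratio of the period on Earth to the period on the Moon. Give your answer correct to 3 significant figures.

T ∝ 1/√g, so T₂/T₁ = √(g₁/g₂) = √(1.62/9.83) = 0.406.

0.406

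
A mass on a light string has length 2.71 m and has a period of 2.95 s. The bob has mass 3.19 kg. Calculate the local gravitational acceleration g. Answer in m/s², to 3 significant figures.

From T = 2π√(L/g), g = 4π²L/T² = 4π² × 2.71/2.950² = 12.3 m/s².

12.3 m/s²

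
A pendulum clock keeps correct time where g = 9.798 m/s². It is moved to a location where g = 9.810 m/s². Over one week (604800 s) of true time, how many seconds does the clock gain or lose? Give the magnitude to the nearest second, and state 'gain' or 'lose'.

The clock's period scales as T ∝ 1/√g, so T'/T = √(9.798/9.810) = 0.999388.
In 604800 s of true time the clock registers 604800/0.999388 = 605170.2 s, so it gains 370 s.

gain 370 s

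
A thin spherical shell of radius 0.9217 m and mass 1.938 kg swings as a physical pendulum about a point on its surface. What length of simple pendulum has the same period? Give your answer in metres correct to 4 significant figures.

1.536 m

The equivalent simple-pendulum length is L_eq = I/(md), where I is about the pivot and d = 0.92170 m.
I_cm = (2/3)mR² = 1.0976 kg·m², so I = I_cm + md² = 1.0976 + 1.6464 = 2.7440 kg·m².
L_eq = 2.7440/(1.938 × 0.92170) = 1.536 m.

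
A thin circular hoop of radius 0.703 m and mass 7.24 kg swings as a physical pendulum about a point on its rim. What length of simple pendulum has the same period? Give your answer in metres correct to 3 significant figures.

1.41 m

The equivalent simple-pendulum length is L_eq = I/(md), where I is about the pivot and d = 0.7030 m.
I_cm = mR² = 3.578 kg·m², so I = I_cm + md² = 3.578 + 3.578 = 7.156 kg·m².
L_eq = 7.156/(7.24 × 0.7030) = 1.41 m.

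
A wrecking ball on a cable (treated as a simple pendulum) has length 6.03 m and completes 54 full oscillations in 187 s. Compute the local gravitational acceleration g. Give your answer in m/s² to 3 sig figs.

T = 187/54 = 3.463 s.
From T = 2π√(L/g), g = 4π²L/T² = 4π² × 6.03/3.463² = 19.9 m/s².

19.9 m/s²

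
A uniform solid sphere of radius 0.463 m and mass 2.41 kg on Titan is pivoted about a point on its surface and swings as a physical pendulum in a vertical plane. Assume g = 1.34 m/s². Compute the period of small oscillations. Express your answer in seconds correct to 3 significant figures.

I_cm = (2/5)mr² = 0.2067 kg·m². The pivot is at distance d = 0.463 m from the centre of mass.
By the parallel-axis theorem, I = I_cm + md² = 0.2067 + 0.5166 = 0.7233 kg·m².
T = 2π√(I/(mgd)) = 2π√(0.7233/(2.41 × 1.34 × 0.463)) = 4.37 s.

4.37 s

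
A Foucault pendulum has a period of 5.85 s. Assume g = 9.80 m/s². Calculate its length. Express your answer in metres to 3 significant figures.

8.50 m

From T = 2π√(L/g), L = gT²/(4π²) = 9.80 × 5.850²/(4π²) = 8.50 m.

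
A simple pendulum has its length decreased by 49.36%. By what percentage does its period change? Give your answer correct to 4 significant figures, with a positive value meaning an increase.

T ∝ √L, so T'/T = √(0.50640) = 0.71162.
Percentage change in T = (0.71162 − 1) × 100% = -28.84%.

-28.84%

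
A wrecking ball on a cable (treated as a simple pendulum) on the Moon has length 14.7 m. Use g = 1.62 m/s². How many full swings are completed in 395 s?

20

T = 2π√(L/g) = 2π√(14.7/1.62) = 18.93 s.
Number of complete oscillations = ⌊395/18.93⌋ = ⌊20.87⌋ = 20.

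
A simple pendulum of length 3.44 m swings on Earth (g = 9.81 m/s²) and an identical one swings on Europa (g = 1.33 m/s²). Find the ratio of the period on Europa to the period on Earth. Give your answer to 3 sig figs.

T ∝ 1/√g, so T₂/T₁ = √(g₁/g₂) = √(9.81/1.33) = 2.72.

2.72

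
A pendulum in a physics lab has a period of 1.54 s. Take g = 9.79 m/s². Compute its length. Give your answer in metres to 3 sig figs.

From T = 2π√(L/g), L = gT²/(4π²) = 9.79 × 1.540²/(4π²) = 0.588 m.

0.588 m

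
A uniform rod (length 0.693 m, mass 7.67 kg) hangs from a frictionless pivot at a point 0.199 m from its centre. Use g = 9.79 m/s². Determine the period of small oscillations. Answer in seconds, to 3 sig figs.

For a physical pendulum T = 2π√(I/(mgd)), with d = 0.1990 m from pivot to centre of mass.
I_cm = mL²/12 = 7.67 × 0.693²/12 = 0.3070 kg·m²; I = I_cm + md² = 0.3070 + 7.67 × 0.1990² = 0.6107 kg·m².
T = 2π√(0.6107/(7.67 × 9.79 × 0.1990)) = 1.27 s.

1.27 s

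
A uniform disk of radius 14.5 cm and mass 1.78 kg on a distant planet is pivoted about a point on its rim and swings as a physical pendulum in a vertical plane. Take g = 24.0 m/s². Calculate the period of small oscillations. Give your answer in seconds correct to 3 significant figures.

0.598 s

I_cm = ½mr² = 0.01871 kg·m². The pivot is at distance d = 0.145 m from the centre of mass.
By the parallel-axis theorem, I = I_cm + md² = 0.01871 + 0.03742 = 0.05614 kg·m².
T = 2π√(I/(mgd)) = 2π√(0.05614/(1.78 × 24.0 × 0.145)) = 0.598 s.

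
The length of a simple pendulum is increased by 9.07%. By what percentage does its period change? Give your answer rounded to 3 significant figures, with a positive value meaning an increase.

T ∝ √L, so T'/T = √(1.091) = 1.044.
Percentage change in T = (1.044 − 1) × 100% = 4.44%.

4.44%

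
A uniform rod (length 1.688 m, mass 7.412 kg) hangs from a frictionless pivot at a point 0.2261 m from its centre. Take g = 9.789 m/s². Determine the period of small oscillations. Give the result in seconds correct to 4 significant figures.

2.269 s

For a physical pendulum T = 2π√(I/(mgd)), with d = 0.22610 m from pivot to centre of mass.
I_cm = mL²/12 = 7.412 × 1.688²/12 = 1.7599 kg·m²; I = I_cm + md² = 1.7599 + 7.412 × 0.22610² = 2.1389 kg·m².
T = 2π√(2.1389/(7.412 × 9.789 × 0.22610)) = 2.269 s.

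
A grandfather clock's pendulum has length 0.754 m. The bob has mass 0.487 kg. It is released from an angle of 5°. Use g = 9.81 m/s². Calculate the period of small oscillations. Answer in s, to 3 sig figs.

T = 2π√(L/g) = 2π√(0.754/9.81) = 2π × 0.2772 = 1.74 s.

1.74 s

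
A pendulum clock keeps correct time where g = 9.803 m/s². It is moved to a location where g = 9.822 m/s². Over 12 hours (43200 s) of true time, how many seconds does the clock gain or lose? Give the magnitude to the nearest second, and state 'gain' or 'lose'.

The clock's period scales as T ∝ 1/√g, so T'/T = √(9.803/9.822) = 0.999032.
In 43200 s of true time the clock registers 43200/0.999032 = 43241.8 s, so it gains 42 s.

gain 42 s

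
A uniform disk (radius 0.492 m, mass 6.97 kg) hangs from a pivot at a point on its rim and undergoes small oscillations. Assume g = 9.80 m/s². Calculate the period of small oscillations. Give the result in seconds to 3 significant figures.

1.72 s

I_cm = ½mr² = 0.8436 kg·m². The pivot is at distance d = 0.492 m from the centre of mass.
By the parallel-axis theorem, I = I_cm + md² = 0.8436 + 1.687 = 2.531 kg·m².
T = 2π√(I/(mgd)) = 2π√(2.531/(6.97 × 9.80 × 0.492)) = 1.72 s.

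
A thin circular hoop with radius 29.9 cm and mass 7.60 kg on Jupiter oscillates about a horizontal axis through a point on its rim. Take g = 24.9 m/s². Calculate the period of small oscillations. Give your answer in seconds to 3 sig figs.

I_cm = mr² = 0.6794 kg·m². The pivot is at distance d = 0.299 m from the centre of mass.
By the parallel-axis theorem, I = I_cm + md² = 0.6794 + 0.6794 = 1.359 kg·m².
T = 2π√(I/(mgd)) = 2π√(1.359/(7.60 × 24.9 × 0.299)) = 0.974 s.

0.974 s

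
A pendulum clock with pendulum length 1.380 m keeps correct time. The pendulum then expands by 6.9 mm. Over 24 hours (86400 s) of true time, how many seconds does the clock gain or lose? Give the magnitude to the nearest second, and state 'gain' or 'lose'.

T ∝ √L, so T'/T = √(1.38690/1.380) = 1.00250.
In 86400 s of true time the clock registers 86400/1.00250 = 86184.8 s, so it loses 215 s.

lose 215 s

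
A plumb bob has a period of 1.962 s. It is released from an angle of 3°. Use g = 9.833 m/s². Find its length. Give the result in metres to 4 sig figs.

From T = 2π√(L/g), L = gT²/(4π²) = 9.833 × 1.9620²/(4π²) = 0.9588 m.

0.9588 m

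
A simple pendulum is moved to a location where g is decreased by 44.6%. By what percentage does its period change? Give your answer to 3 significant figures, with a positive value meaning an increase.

T ∝ 1/√g, so T'/T = 1/√(0.5540) = 1.344.
Percentage change in T = (1.344 − 1) × 100% = 34.4%.

34.4%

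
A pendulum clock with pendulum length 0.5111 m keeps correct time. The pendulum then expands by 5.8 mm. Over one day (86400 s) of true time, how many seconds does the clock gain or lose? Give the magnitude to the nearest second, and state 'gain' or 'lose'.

lose 486 s

T ∝ √L, so T'/T = √(0.51690/0.5111) = 1.00566.
In 86400 s of true time the clock registers 86400/1.00566 = 85913.9 s, so it loses 486 s.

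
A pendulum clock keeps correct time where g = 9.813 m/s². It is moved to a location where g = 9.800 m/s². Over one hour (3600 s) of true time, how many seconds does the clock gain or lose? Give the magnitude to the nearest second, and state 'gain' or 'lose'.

lose 2 s

The clock's period scales as T ∝ 1/√g, so T'/T = √(9.813/9.800) = 1.00066.
In 3600 s of true time the clock registers 3600/1.00066 = 3597.6 s, so it loses 2 s.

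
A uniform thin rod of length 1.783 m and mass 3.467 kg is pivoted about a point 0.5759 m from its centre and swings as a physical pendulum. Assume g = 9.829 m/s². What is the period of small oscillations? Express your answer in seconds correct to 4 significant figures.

For a physical pendulum T = 2π√(I/(mgd)), with d = 0.57590 m from pivot to centre of mass.
I_cm = mL²/12 = 3.467 × 1.783²/12 = 0.91849 kg·m²; I = I_cm + md² = 0.91849 + 3.467 × 0.57590² = 2.0684 kg·m².
T = 2π√(2.0684/(3.467 × 9.829 × 0.57590)) = 2.040 s.

2.040 s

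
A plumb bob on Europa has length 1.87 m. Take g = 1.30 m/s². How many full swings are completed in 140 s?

18

T = 2π√(L/g) = 2π√(1.87/1.30) = 7.536 s.
Number of complete oscillations = ⌊140/7.536⌋ = ⌊18.58⌋ = 18.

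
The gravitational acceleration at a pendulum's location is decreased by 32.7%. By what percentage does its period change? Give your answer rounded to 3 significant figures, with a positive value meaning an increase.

T ∝ 1/√g, so T'/T = 1/√(0.6730) = 1.219.
Percentage change in T = (1.219 − 1) × 100% = 21.9%.

21.9%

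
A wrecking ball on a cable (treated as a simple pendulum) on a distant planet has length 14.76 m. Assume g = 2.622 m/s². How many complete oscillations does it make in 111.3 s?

7

T = 2π√(L/g) = 2π√(14.76/2.622) = 14.908 s.
Number of complete oscillations = ⌊111.3/14.908⌋ = ⌊7.4660⌋ = 7.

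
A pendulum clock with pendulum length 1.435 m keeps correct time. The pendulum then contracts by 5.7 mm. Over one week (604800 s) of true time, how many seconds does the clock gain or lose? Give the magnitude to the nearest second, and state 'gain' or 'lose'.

gain 1205 s

T ∝ √L, so T'/T = √(1.42930/1.435) = 0.998012.
In 604800 s of true time the clock registers 604800/0.998012 = 606004.8 s, so it gains 1205 s.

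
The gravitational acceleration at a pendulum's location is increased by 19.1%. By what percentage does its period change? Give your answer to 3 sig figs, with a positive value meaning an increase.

-8.37%

T ∝ 1/√g, so T'/T = 1/√(1.191) = 0.9163.
Percentage change in T = (0.9163 − 1) × 100% = -8.37%.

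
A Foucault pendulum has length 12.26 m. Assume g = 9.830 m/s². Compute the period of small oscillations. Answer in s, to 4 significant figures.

7.017 s

T = 2π√(L/g) = 2π√(12.26/9.830) = 2π × 1.1168 = 7.017 s.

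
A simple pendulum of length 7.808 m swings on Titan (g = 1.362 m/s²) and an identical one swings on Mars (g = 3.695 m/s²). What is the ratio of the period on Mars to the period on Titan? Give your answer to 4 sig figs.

T ∝ 1/√g, so T₂/T₁ = √(g₁/g₂) = √(1.362/3.695) = 0.6071.

0.6071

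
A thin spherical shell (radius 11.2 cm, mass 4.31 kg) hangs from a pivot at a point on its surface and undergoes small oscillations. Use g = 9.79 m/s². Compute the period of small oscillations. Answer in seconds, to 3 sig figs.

0.868 s

I_cm = (2/3)mr² = 0.03604 kg·m². The pivot is at distance d = 0.112 m from the centre of mass.
By the parallel-axis theorem, I = I_cm + md² = 0.03604 + 0.05406 = 0.09011 kg·m².
T = 2π√(I/(mgd)) = 2π√(0.09011/(4.31 × 9.79 × 0.112)) = 0.868 s.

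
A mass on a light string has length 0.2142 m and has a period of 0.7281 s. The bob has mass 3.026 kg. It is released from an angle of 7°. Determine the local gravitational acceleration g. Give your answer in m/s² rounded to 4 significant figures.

From T = 2π√(L/g), g = 4π²L/T² = 4π² × 0.2142/0.72810² = 15.95 m/s².

15.95 m/s²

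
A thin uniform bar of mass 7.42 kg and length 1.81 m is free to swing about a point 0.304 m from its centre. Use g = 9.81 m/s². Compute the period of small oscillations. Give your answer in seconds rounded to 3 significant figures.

2.20 s

For a physical pendulum T = 2π√(I/(mgd)), with d = 0.3040 m from pivot to centre of mass.
I_cm = mL²/12 = 7.42 × 1.81²/12 = 2.026 kg·m²; I = I_cm + md² = 2.026 + 7.42 × 0.3040² = 2.711 kg·m².
T = 2π√(2.711/(7.42 × 9.81 × 0.3040)) = 2.20 s.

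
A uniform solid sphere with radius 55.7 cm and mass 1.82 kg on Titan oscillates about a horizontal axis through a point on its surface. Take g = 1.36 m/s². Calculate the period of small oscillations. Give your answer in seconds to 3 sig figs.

4.76 s

I_cm = (2/5)mr² = 0.2259 kg·m². The pivot is at distance d = 0.557 m from the centre of mass.
By the parallel-axis theorem, I = I_cm + md² = 0.2259 + 0.5647 = 0.7905 kg·m².
T = 2π√(I/(mgd)) = 2π√(0.7905/(1.82 × 1.36 × 0.557)) = 4.76 s.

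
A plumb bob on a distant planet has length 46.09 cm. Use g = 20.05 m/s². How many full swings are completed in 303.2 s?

T = 2π√(L/g) = 2π√(0.4609/20.05) = 0.95263 s.
Number of complete oscillations = ⌊303.2/0.95263⌋ = ⌊318.28⌋ = 318.

318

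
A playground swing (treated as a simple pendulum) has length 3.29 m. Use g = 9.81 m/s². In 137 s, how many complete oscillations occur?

T = 2π√(L/g) = 2π√(3.29/9.81) = 3.639 s.
Number of complete oscillations = ⌊137/3.639⌋ = ⌊37.65⌋ = 37.

37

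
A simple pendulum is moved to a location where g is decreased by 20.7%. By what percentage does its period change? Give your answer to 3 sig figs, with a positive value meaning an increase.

T ∝ 1/√g, so T'/T = 1/√(0.7930) = 1.123.
Percentage change in T = (1.123 − 1) × 100% = 12.3%.

12.3%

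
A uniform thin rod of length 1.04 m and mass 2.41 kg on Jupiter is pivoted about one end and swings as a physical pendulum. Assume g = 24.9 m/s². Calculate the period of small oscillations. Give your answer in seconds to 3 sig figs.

For a physical pendulum T = 2π√(I/(mgd)), with d = 0.5200 m from pivot to centre of mass.
I_cm = mL²/12 = 2.41 × 1.04²/12 = 0.2172 kg·m²; I = I_cm + md² = 0.2172 + 2.41 × 0.5200² = 0.8689 kg·m².
T = 2π√(0.8689/(2.41 × 24.9 × 0.5200)) = 1.05 s.

1.05 s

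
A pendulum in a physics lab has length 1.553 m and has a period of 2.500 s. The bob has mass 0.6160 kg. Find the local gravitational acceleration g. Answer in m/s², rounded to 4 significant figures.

9.810 m/s²

From T = 2π√(L/g), g = 4π²L/T² = 4π² × 1.553/2.5000² = 9.810 m/s².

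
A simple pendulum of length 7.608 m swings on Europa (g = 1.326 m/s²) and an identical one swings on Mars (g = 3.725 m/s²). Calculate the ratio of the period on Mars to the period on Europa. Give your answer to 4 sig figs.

T ∝ 1/√g, so T₂/T₁ = √(g₁/g₂) = √(1.326/3.725) = 0.5966.

0.5966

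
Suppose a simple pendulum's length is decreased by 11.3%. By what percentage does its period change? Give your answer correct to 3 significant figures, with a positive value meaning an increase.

-5.82%

T ∝ √L, so T'/T = √(0.8870) = 0.9418.
Percentage change in T = (0.9418 − 1) × 100% = -5.82%.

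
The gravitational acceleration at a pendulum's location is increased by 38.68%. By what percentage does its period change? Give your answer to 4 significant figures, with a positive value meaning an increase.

T ∝ 1/√g, so T'/T = 1/√(1.3868) = 0.84917.
Percentage change in T = (0.84917 − 1) × 100% = -15.08%.

-15.08%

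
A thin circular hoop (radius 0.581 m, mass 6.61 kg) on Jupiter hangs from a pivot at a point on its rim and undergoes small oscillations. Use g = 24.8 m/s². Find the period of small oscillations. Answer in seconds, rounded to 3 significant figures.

1.36 s

I_cm = mr² = 2.231 kg·m². The pivot is at distance d = 0.581 m from the centre of mass.
By the parallel-axis theorem, I = I_cm + md² = 2.231 + 2.231 = 4.463 kg·m².
T = 2π√(I/(mgd)) = 2π√(4.463/(6.61 × 24.8 × 0.581)) = 1.36 s.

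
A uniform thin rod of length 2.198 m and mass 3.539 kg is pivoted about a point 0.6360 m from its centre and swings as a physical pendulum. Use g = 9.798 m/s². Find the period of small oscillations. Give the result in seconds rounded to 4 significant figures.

2.261 s

For a physical pendulum T = 2π√(I/(mgd)), with d = 0.63600 m from pivot to centre of mass.
I_cm = mL²/12 = 3.539 × 2.198²/12 = 1.4248 kg·m²; I = I_cm + md² = 1.4248 + 3.539 × 0.63600² = 2.8563 kg·m².
T = 2π√(2.8563/(3.539 × 9.798 × 0.63600)) = 2.261 s.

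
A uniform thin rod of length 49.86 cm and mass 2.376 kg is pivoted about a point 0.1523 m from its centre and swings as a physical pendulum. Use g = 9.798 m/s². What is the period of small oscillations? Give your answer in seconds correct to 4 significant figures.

For a physical pendulum T = 2π√(I/(mgd)), with d = 0.15230 m from pivot to centre of mass.
I_cm = mL²/12 = 2.376 × 0.4986²/12 = 0.049223 kg·m²; I = I_cm + md² = 0.049223 + 2.376 × 0.15230² = 0.10434 kg·m².
T = 2π√(0.10434/(2.376 × 9.798 × 0.15230)) = 1.078 s.

1.078 s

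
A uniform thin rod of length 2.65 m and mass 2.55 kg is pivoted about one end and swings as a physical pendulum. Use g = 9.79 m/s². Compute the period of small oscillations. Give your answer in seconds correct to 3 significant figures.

2.67 s

For a physical pendulum T = 2π√(I/(mgd)), with d = 1.325 m from pivot to centre of mass.
I_cm = mL²/12 = 2.55 × 2.65²/12 = 1.492 kg·m²; I = I_cm + md² = 1.492 + 2.55 × 1.325² = 5.969 kg·m².
T = 2π√(5.969/(2.55 × 9.79 × 1.325)) = 2.67 s.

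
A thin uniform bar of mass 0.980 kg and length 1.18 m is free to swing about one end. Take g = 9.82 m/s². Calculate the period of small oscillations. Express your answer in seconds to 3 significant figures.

For a physical pendulum T = 2π√(I/(mgd)), with d = 0.5900 m from pivot to centre of mass.
I_cm = mL²/12 = 0.980 × 1.18²/12 = 0.1137 kg·m²; I = I_cm + md² = 0.1137 + 0.980 × 0.5900² = 0.4549 kg·m².
T = 2π√(0.4549/(0.980 × 9.82 × 0.5900)) = 1.78 s.

1.78 s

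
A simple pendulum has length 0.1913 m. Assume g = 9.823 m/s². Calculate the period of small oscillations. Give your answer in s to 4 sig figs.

T = 2π√(L/g) = 2π√(0.1913/9.823) = 2π × 0.13955 = 0.8768 s.

0.8768 s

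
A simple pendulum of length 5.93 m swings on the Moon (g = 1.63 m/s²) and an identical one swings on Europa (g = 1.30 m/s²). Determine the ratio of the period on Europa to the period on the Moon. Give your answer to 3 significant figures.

T ∝ 1/√g, so T₂/T₁ = √(g₁/g₂) = √(1.63/1.30) = 1.12.

1.12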